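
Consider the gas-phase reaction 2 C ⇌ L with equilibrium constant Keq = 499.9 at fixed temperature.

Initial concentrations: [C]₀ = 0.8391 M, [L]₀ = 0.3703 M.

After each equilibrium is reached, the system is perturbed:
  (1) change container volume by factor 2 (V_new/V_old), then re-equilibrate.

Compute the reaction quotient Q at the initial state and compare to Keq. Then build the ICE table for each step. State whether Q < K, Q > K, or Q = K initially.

Q₀ = 0.5259 vs Keq = 499.9 ⇒ Q<K, forward
Step 1:
                    C           L
  I            0.8391      0.3703
  C           -0.7998      0.3999
  E           0.03925      0.7702
  solve Keq expr → x = 0.3999; check Q = 499.9
Then change container volume by factor 2 (V_new/V_old).
Step 2:
                    C           L
  I           0.01963      0.3851
  C          0.007985   -0.003993
  E           0.02761      0.3811
  solve Keq expr → x = -0.003993; check Q = 499.9

Q₀ = 0.5259; Q < K (proceeds forward)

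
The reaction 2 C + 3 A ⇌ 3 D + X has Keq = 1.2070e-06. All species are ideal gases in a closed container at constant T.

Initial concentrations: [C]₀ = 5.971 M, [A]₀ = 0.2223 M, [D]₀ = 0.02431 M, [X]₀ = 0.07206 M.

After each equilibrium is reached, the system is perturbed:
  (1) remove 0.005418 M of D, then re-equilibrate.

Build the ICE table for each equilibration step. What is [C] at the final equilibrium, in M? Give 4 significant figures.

[C]_eq = 5.971 M

Q₀ = 2.6432e-06 vs Keq = 1.2070e-06 ⇒ Q>K, reverse
Step 1:
                  C         A         D         X
  init        5.971    0.2223   0.02431   0.07206
  Δ         0.00334  0.005011 -0.005011  -0.00167
  eq          5.974    0.2273    0.0193   0.07039
  solve Keq expr → x = -0.00167; check Q = 1.2070e-06
Then remove 0.005418 M of D.
Step 2:
                  C         A         D         X
  init        5.974    0.2273   0.01388   0.07039
  Δ       -0.003238 -0.004856  0.004856  0.001619
  eq          5.971    0.2225   0.01874   0.07201
  solve Keq expr → x = 0.001619; check Q = 1.2070e-06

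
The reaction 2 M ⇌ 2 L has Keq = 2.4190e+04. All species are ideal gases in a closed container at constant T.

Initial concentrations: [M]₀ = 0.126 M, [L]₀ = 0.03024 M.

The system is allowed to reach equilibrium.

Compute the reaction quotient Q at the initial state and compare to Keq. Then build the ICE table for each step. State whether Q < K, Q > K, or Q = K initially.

Q₀ = 0.0576; Q < K (proceeds forward)

Q₀ = 0.0576 vs Keq = 2.4190e+04 ⇒ Q<K, forward
Step 1:
                  M         L
  I           0.126   0.03024
  C          -0.125     0.125
  E       9.9814e-04    0.1552
  solve Keq expr → x = 0.0625; check Q = 2.4190e+04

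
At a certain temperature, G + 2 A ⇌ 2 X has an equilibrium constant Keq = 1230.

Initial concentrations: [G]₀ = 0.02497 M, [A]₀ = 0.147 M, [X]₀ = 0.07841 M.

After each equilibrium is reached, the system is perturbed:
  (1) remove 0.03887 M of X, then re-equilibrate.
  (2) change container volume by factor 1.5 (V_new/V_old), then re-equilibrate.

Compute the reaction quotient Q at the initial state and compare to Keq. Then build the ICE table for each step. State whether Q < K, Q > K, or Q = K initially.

Q₀ = 11.39; Q < K (proceeds forward)

Q₀ = 11.39 vs Keq = 1230 ⇒ Q<K, forward
Step 1:
                    G           A           X
  Initial     0.02497       0.147     0.07841
  Change     -0.02368    -0.04735     0.04735
  Equil      0.001295     0.09965      0.1258
  solve Keq expr → x = 0.02368; check Q = 1230
Then remove 0.03887 M of X.
Step 2:
                    G           A           X
  Initial    0.001295     0.09965     0.08689
  Change  -6.4163e-04   -0.001283    0.001283
  Equil    6.5325e-04     0.09837     0.08817
  solve Keq expr → x = 6.4163e-04; check Q = 1230
Then change container volume by factor 1.5 (V_new/V_old).
Step 3:
                    G           A           X
  Initial  4.3550e-04     0.06558     0.05878
  Change   2.0102e-04  4.0203e-04 -4.0203e-04
  Equil    6.3651e-04     0.06598     0.05838
  solve Keq expr → x = -2.0102e-04; check Q = 1230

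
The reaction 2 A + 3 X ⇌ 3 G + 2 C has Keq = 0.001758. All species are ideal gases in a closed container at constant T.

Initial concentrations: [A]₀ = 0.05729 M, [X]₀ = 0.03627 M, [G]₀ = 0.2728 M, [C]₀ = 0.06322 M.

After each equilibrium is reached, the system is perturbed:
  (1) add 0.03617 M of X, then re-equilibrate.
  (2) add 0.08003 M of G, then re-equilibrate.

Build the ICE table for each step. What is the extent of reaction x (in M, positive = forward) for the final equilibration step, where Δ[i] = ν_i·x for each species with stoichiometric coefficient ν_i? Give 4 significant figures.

Q₀ = 518.1 vs Keq = 0.001758 ⇒ Q>K, reverse
Step 1:
                   A          X          G          C
  Initial    0.05729    0.03627     0.2728    0.06322
  Change     0.06036    0.09054   -0.09054   -0.06036
  Equil       0.1176     0.1268     0.1823   0.002863
  solve Keq expr → x = -0.03018; check Q = 0.001758
Then add 0.03617 M of X.
Step 2:
                   A          X          G          C
  Initial     0.1176      0.163     0.1823   0.002863
  Change   -0.001146  -0.001719   0.001719   0.001146
  Equil       0.1165     0.1613      0.184   0.004008
  solve Keq expr → x = 5.7287e-04; check Q = 0.001758
Then add 0.08003 M of G.
Step 3:
                   A          X          G          C
  Initial     0.1165     0.1613      0.264   0.004008
  Change    0.001561   0.002342  -0.002342  -0.001561
  Equil       0.1181     0.1636     0.2617   0.002447
  solve Keq expr → x = -7.8056e-04; check Q = 0.001758

x = -7.8056e-04 M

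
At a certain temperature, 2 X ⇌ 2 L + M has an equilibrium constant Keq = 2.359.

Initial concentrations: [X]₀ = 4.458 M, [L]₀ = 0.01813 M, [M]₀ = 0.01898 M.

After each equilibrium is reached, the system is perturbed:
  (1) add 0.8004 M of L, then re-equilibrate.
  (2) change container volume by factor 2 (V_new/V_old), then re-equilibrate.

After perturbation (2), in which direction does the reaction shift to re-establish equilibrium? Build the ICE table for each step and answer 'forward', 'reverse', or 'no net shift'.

Q₀ = 3.1391e-07 vs Keq = 2.359 ⇒ Q<K, forward
Step 1:
                  X         L         M
  I           4.458   0.01813   0.01898
  C          -2.553     2.553     1.276
  E           1.905     2.571     1.295
  solve Keq expr → x = 1.276; check Q = 2.359
Then add 0.8004 M of L.
Step 2:
                  X         L         M
  I           1.905     3.371     1.295
  C            0.27     -0.27    -0.135
  E           2.175     3.101      1.16
  solve Keq expr → x = -0.135; check Q = 2.359
Then change container volume by factor 2 (V_new/V_old).
Step 3:
                  X         L         M
  I           1.088     1.551    0.5802
  C         -0.1721    0.1721   0.08603
  E          0.9155     1.723    0.6662
  solve Keq expr → x = 0.08603; check Q = 2.359

Direction: forward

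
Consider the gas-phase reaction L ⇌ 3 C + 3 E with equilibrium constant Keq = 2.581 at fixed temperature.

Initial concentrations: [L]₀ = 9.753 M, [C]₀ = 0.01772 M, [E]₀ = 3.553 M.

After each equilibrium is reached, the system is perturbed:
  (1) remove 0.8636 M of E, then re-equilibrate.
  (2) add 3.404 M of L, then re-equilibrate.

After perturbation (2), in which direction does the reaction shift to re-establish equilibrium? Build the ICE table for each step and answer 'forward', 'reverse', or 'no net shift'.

Q₀ = 2.5588e-05 vs Keq = 2.581 ⇒ Q<K, forward
Step 1:
                  L         C         E
  init        9.753   0.01772     3.553
  Δ         -0.2236    0.6708    0.6708
  eq          9.529    0.6885     4.224
  solve Keq expr → x = 0.2236; check Q = 2.581
Then remove 0.8636 M of E.
Step 2:
                  L         C         E
  init        9.529    0.6885      3.36
  Δ        -0.04693    0.1408    0.1408
  eq          9.482    0.8293     3.501
  solve Keq expr → x = 0.04693; check Q = 2.581
Then add 3.404 M of L.
Step 3:
                  L         C         E
  init        12.89    0.8293     3.501
  Δ        -0.02353   0.07058   0.07058
  eq          12.86    0.8999     3.572
  solve Keq expr → x = 0.02353; check Q = 2.581

Direction: forward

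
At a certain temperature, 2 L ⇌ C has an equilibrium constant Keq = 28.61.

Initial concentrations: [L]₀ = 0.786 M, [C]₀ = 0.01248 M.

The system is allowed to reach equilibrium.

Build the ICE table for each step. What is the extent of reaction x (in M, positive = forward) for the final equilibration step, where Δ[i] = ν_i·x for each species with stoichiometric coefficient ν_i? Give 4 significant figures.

x = 0.3377 M

Q₀ = 0.0202 vs Keq = 28.61 ⇒ Q<K, forward
Step 1:
                    L           C
  init          0.786     0.01248
  Δ           -0.6754      0.3377
  eq           0.1106      0.3502
  solve Keq expr → x = 0.3377; check Q = 28.61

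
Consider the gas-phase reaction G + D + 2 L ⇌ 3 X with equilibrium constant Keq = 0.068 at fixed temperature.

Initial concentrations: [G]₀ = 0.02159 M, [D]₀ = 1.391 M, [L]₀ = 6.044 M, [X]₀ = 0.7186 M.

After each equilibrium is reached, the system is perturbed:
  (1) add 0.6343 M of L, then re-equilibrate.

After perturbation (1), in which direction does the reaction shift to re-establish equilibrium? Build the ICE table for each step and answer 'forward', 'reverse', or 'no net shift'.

Q₀ = 0.3382 vs Keq = 0.068 ⇒ Q>K, reverse
Step 1:
                    G           D           L           X
  Initial     0.02159       1.391       6.044      0.7186
  Change      0.03857     0.03857     0.07714     -0.1157
  Equil       0.06016        1.43       6.121      0.6029
  solve Keq expr → x = -0.03857; check Q = 0.068
Then add 0.6343 M of L.
Step 2:
                    G           D           L           X
  Initial     0.06016        1.43       6.755      0.6029
  Change    -0.005887   -0.005887    -0.01177     0.01766
  Equil       0.05428       1.424       6.744      0.6205
  solve Keq expr → x = 0.005887; check Q = 0.068

Direction: forward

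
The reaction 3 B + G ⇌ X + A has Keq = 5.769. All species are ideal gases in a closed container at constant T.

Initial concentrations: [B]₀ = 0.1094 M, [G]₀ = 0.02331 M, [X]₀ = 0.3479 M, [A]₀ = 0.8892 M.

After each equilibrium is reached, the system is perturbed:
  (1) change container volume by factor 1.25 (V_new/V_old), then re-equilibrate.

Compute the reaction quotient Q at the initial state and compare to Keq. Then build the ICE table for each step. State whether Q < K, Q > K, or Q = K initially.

Q₀ = 1.0136e+04 vs Keq = 5.769 ⇒ Q>K, reverse
Step 1:
                  B         G         X         A
  I          0.1094   0.02331    0.3479    0.8892
  C          0.4312    0.1437   -0.1437   -0.1437
  E          0.5406     0.167    0.2042    0.7455
  solve Keq expr → x = -0.1437; check Q = 5.769
Then change container volume by factor 1.25 (V_new/V_old).
Step 2:
                  B         G         X         A
  I          0.4325    0.1336    0.1633    0.5964
  C         0.03808   0.01269  -0.01269  -0.01269
  E          0.4705    0.1463    0.1507    0.5837
  solve Keq expr → x = -0.01269; check Q = 5.769

Q₀ = 1.0136e+04; Q > K (proceeds reverse)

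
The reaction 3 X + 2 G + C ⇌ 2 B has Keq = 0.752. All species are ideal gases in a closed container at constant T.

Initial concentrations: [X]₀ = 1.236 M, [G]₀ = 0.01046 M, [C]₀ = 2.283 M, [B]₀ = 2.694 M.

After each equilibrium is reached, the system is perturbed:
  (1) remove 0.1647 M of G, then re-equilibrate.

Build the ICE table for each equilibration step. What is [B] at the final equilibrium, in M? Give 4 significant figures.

[B]_eq = 2.074 M

Q₀ = 1.5388e+04 vs Keq = 0.752 ⇒ Q>K, reverse
Step 1:
                    X           G           C           B
  init          1.236     0.01046       2.283       2.694
  Δ            0.7947      0.5298      0.2649     -0.5298
  eq            2.031      0.5403       2.548       2.164
  solve Keq expr → x = -0.2649; check Q = 0.752
Then remove 0.1647 M of G.
Step 2:
                    X           G           C           B
  init          2.031      0.3756       2.548       2.164
  Δ            0.1354     0.09027     0.04514    -0.09027
  eq            2.166      0.4659       2.593       2.074
  solve Keq expr → x = -0.04514; check Q = 0.752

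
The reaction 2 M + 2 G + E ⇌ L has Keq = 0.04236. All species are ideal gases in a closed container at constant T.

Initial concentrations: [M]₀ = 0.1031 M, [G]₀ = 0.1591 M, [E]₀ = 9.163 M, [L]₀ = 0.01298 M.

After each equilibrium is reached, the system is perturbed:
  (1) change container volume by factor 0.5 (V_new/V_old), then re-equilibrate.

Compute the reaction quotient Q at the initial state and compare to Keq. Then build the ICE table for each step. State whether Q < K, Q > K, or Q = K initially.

Q₀ = 5.265; Q > K (proceeds reverse)

Q₀ = 5.265 vs Keq = 0.04236 ⇒ Q>K, reverse
Step 1:
                  M         G         E         L
  Initial    0.1031    0.1591     9.163   0.01298
  Change    0.02552   0.02552   0.01276  -0.01276
  Equil      0.1286    0.1846     9.176 2.1918e-04
  solve Keq expr → x = -0.01276; check Q = 0.04236
Then change container volume by factor 0.5 (V_new/V_old).
Step 2:
                  M         G         E         L
  Initial    0.2572    0.3692     18.35 4.3835e-04
  Change   -0.01119  -0.01119 -0.005594  0.005594
  Equil      0.2461    0.3581     18.35  0.006032
  solve Keq expr → x = 0.005594; check Q = 0.04236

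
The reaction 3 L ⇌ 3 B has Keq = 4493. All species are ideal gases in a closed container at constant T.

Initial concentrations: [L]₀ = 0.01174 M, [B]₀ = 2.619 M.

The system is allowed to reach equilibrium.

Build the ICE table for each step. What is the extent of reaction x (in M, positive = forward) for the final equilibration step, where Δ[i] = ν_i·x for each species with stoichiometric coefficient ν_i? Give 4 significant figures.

x = -0.04619 M

Q₀ = 1.1102e+07 vs Keq = 4493 ⇒ Q>K, reverse
Step 1:
                  L         B
  I         0.01174     2.619
  C          0.1386   -0.1386
  E          0.1503      2.48
  solve Keq expr → x = -0.04619; check Q = 4493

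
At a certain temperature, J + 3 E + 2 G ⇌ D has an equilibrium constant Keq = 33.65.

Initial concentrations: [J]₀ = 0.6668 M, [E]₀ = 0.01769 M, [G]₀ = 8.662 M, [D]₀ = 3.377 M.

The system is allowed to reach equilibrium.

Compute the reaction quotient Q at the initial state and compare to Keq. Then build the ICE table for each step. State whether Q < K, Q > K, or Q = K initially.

Q₀ = 1.2193e+04; Q > K (proceeds reverse)

Q₀ = 1.2193e+04 vs Keq = 33.65 ⇒ Q>K, reverse
Step 1:
                    J           E           G           D
  I            0.6668     0.01769       8.662       3.377
  C           0.03507      0.1052     0.07013    -0.03507
  E            0.7019      0.1229       8.732       3.342
  solve Keq expr → x = -0.03507; check Q = 33.65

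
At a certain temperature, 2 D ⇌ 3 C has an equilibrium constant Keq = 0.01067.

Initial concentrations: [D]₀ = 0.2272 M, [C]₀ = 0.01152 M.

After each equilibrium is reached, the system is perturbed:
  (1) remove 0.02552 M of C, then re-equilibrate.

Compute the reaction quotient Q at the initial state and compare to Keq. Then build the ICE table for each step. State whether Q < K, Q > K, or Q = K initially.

Q₀ = 2.9617e-05; Q < K (proceeds forward)

Q₀ = 2.9617e-05 vs Keq = 0.01067 ⇒ Q<K, forward
Step 1:
                    D           C
  I            0.2272     0.01152
  C           -0.0403     0.06045
  E            0.1869     0.07197
  solve Keq expr → x = 0.02015; check Q = 0.01067
Then remove 0.02552 M of C.
Step 2:
                    D           C
  I            0.1869     0.04645
  C           -0.0145     0.02175
  E            0.1724     0.06819
  solve Keq expr → x = 0.007249; check Q = 0.01067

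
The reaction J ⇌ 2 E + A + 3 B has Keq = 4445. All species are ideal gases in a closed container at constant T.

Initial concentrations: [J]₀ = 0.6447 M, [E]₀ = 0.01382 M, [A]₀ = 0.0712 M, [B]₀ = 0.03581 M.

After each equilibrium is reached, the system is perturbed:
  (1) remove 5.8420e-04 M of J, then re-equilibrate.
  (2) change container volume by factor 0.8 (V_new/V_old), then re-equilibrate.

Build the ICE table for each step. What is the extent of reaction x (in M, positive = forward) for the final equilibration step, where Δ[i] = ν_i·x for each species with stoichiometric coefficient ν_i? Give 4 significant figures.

Q₀ = 9.6862e-10 vs Keq = 4445 ⇒ Q<K, forward
Step 1:
                  J         E         A         B
  Initial    0.6447   0.01382    0.0712   0.03581
  Change    -0.6426     1.285    0.6426     1.928
  Equil    0.002053     1.299    0.7138     1.964
  solve Keq expr → x = 0.6426; check Q = 4445
Then remove 5.8420e-04 M of J.
Step 2:
                  J         E         A         B
  Initial  0.001468     1.299    0.7138     1.964
  Change  5.7355e-04 -0.001147 -5.7355e-04 -0.001721
  Equil    0.002042     1.298    0.7133     1.962
  solve Keq expr → x = -5.7355e-04; check Q = 4445
Then change container volume by factor 0.8 (V_new/V_old).
Step 3:
                  J         E         A         B
  Initial  0.002552     1.622    0.8916     2.453
  Change   0.004961 -0.009921 -0.004961  -0.01488
  Equil    0.007513     1.613    0.8866     2.438
  solve Keq expr → x = -0.004961; check Q = 4445

x = -0.004961 M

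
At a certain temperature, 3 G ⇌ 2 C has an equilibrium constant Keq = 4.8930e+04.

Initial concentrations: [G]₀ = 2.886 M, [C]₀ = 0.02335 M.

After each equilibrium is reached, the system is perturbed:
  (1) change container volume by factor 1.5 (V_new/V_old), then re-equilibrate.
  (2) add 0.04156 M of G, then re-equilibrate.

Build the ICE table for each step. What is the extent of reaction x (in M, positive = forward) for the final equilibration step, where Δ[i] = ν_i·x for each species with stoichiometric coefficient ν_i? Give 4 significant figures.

Q₀ = 2.2682e-05 vs Keq = 4.8930e+04 ⇒ Q<K, forward
Step 1:
                   G          C
  I            2.886    0.02335
  C           -2.844      1.896
  E          0.04222      1.919
  solve Keq expr → x = 0.9479; check Q = 4.8930e+04
Then change container volume by factor 1.5 (V_new/V_old).
Step 2:
                   G          C
  I          0.02815      1.279
  C         0.004028  -0.002686
  E          0.03218      1.277
  solve Keq expr → x = -0.001343; check Q = 4.8930e+04
Then add 0.04156 M of G.
Step 3:
                   G          C
  I          0.07374      1.277
  C          -0.0411     0.0274
  E          0.03264      1.304
  solve Keq expr → x = 0.0137; check Q = 4.8930e+04

x = 0.0137 M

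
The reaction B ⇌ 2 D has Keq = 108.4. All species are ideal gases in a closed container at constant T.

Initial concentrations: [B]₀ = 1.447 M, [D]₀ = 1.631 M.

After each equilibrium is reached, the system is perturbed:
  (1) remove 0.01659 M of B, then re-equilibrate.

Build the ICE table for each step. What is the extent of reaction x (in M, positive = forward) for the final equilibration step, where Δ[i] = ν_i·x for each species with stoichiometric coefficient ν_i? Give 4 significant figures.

x = -0.01437 M

Q₀ = 1.838 vs Keq = 108.4 ⇒ Q<K, forward
Step 1:
                    B           D
  init          1.447       1.631
  Δ            -1.284       2.569
  eq           0.1627         4.2
  solve Keq expr → x = 1.284; check Q = 108.4
Then remove 0.01659 M of B.
Step 2:
                    B           D
  init         0.1461         4.2
  Δ           0.01437    -0.02874
  eq           0.1605       4.171
  solve Keq expr → x = -0.01437; check Q = 108.4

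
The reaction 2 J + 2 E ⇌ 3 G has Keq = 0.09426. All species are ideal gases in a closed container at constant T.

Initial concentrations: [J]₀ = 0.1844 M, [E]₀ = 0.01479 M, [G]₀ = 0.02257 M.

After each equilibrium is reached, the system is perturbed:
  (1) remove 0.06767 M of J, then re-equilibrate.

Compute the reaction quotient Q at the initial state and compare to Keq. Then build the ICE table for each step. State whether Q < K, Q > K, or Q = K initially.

Q₀ = 1.546 vs Keq = 0.09426 ⇒ Q>K, reverse
Step 1:
                   J          E          G
  init        0.1844    0.01479    0.02257
  Δ         0.007146   0.007146   -0.01072
  eq          0.1915    0.02194    0.01185
  solve Keq expr → x = -0.003573; check Q = 0.09426
Then remove 0.06767 M of J.
Step 2:
                   J          E          G
  init        0.1239    0.02194    0.01185
  Δ         0.001645   0.001645  -0.002468
  eq          0.1255    0.02358   0.009382
  solve Keq expr → x = -8.2273e-04; check Q = 0.09426

Q₀ = 1.546; Q > K (proceeds reverse)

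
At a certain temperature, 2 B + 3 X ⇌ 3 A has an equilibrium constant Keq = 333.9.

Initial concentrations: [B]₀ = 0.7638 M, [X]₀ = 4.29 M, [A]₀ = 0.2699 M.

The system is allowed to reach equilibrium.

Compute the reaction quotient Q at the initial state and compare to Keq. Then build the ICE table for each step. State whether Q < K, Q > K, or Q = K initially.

Q₀ = 4.2685e-04 vs Keq = 333.9 ⇒ Q<K, forward
Step 1:
                   B          X          A
  init        0.7638       4.29     0.2699
  Δ          -0.7479     -1.122      1.122
  eq         0.01593      3.168      1.392
  solve Keq expr → x = 0.3739; check Q = 333.9

Q₀ = 4.2685e-04; Q < K (proceeds forward)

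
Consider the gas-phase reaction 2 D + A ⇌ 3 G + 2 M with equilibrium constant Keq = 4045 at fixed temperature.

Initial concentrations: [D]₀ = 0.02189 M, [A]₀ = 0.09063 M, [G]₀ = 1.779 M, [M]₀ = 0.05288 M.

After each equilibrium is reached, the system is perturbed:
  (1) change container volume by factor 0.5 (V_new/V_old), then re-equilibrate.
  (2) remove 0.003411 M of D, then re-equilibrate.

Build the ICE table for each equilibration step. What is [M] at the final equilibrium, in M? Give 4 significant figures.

Q₀ = 362.5 vs Keq = 4045 ⇒ Q<K, forward
Step 1:
                    D           A           G           M
  init        0.02189     0.09063       1.779     0.05288
  Δ          -0.01324   -0.006618     0.01986     0.01324
  eq         0.008653     0.08401       1.799     0.06612
  solve Keq expr → x = 0.006618; check Q = 4045
Then change container volume by factor 0.5 (V_new/V_old).
Step 2:
                    D           A           G           M
  init        0.01731       0.168       3.598      0.1322
  Δ           0.01305    0.006526    -0.01958    -0.01305
  eq          0.03036      0.1745       3.578      0.1192
  solve Keq expr → x = -0.006526; check Q = 4045
Then remove 0.003411 M of D.
Step 3:
                    D           A           G           M
  init        0.02695      0.1745       3.578      0.1192
  Δ          0.002593    0.001296   -0.003889   -0.002593
  eq          0.02954      0.1758       3.574      0.1166
  solve Keq expr → x = -0.001296; check Q = 4045

[M]_eq = 0.1166 M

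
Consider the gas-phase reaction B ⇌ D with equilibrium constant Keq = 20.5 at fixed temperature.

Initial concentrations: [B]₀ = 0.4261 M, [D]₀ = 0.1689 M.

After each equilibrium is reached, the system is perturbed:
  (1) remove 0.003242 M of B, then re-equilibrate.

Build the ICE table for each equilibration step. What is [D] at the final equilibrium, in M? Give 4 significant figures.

Q₀ = 0.3964 vs Keq = 20.5 ⇒ Q<K, forward
Step 1:
                  B         D
  I          0.4261    0.1689
  C         -0.3984    0.3984
  E         0.02767    0.5673
  solve Keq expr → x = 0.3984; check Q = 20.5
Then remove 0.003242 M of B.
Step 2:
                  B         D
  I         0.02443    0.5673
  C        0.003091 -0.003091
  E         0.02752    0.5642
  solve Keq expr → x = -0.003091; check Q = 20.5

[D]_eq = 0.5642 M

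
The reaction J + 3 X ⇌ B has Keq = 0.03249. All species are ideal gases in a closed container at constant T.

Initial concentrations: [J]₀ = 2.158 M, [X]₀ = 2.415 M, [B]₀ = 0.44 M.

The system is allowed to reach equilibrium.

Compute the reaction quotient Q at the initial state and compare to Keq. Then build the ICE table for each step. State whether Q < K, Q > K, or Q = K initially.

Q₀ = 0.01448; Q < K (proceeds forward)

Q₀ = 0.01448 vs Keq = 0.03249 ⇒ Q<K, forward
Step 1:
                    J           X           B
  init          2.158       2.415        0.44
  Δ           -0.1239     -0.3716      0.1239
  eq            2.034       2.043      0.5639
  solve Keq expr → x = 0.1239; check Q = 0.03249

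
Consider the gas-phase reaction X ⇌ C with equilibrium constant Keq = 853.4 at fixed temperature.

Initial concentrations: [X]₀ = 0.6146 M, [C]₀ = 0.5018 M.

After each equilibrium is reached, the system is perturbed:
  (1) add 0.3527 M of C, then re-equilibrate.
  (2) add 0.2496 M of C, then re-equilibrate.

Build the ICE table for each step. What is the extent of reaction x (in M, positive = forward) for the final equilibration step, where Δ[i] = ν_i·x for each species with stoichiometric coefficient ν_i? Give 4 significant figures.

x = -2.9213e-04 M

Q₀ = 0.8165 vs Keq = 853.4 ⇒ Q<K, forward
Step 1:
                   X          C
  init        0.6146     0.5018
  Δ          -0.6133     0.6133
  eq        0.001307      1.115
  solve Keq expr → x = 0.6133; check Q = 853.4
Then add 0.3527 M of C.
Step 2:
                   X          C
  init      0.001307      1.468
  Δ       4.1280e-04 -4.1280e-04
  eq        0.001719      1.467
  solve Keq expr → x = -4.1280e-04; check Q = 853.4
Then add 0.2496 M of C.
Step 3:
                   X          C
  init      0.001719      1.717
  Δ       2.9213e-04 -2.9213e-04
  eq        0.002012      1.717
  solve Keq expr → x = -2.9213e-04; check Q = 853.4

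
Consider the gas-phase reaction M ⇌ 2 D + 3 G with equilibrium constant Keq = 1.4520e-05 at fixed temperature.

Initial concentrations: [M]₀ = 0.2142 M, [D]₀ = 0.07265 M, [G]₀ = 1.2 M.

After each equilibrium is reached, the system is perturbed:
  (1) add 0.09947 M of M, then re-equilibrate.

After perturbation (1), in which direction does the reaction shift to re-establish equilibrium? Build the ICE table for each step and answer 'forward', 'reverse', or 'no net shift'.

Direction: forward

Q₀ = 0.04258 vs Keq = 1.4520e-05 ⇒ Q>K, reverse
Step 1:
                  M         D         G
  I          0.2142   0.07265       1.2
  C         0.03549  -0.07098   -0.1065
  E          0.2497  0.001665     1.094
  solve Keq expr → x = -0.03549; check Q = 1.4520e-05
Then add 0.09947 M of M.
Step 2:
                  M         D         G
  I          0.3492  0.001665     1.094
  C       -1.5114e-04 3.0228e-04 4.5342e-04
  E           0.349  0.001967     1.094
  solve Keq expr → x = 1.5114e-04; check Q = 1.4520e-05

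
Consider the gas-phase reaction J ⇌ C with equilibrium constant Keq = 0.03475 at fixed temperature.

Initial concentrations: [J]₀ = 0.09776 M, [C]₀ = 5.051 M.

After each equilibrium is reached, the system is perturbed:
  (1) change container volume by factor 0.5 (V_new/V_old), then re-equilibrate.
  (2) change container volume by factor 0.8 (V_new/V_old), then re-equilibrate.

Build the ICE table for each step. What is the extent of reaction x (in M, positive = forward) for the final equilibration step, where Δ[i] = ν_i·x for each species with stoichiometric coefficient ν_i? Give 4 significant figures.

Q₀ = 51.67 vs Keq = 0.03475 ⇒ Q>K, reverse
Step 1:
                  J         C
  Initial   0.09776     5.051
  Change      4.878    -4.878
  Equil       4.976    0.1729
  solve Keq expr → x = -4.878; check Q = 0.03475
Then change container volume by factor 0.5 (V_new/V_old).
Step 2:
                  J         C
  Initial     9.952    0.3458
  Change          0         0
  Equil       9.952    0.3458
  solve Keq expr → x = 0; check Q = 0.03475
Then change container volume by factor 0.8 (V_new/V_old).
Step 3:
                  J         C
  Initial     12.44    0.4323
  Change          0         0
  Equil       12.44    0.4323
  solve Keq expr → x = 0; check Q = 0.03475

x = 0 M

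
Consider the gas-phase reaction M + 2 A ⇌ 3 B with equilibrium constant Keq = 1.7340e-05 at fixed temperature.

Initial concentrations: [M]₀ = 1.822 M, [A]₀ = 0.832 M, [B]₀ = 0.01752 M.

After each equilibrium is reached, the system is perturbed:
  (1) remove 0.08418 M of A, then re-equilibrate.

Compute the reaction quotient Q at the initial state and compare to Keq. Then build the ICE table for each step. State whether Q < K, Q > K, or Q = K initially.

Q₀ = 4.2639e-06 vs Keq = 1.7340e-05 ⇒ Q<K, forward
Step 1:
                   M          A          B
  Initial      1.822      0.832    0.01752
  Change   -0.003425  -0.006849    0.01027
  Equil        1.819     0.8252    0.02779
  solve Keq expr → x = 0.003425; check Q = 1.7340e-05
Then remove 0.08418 M of A.
Step 2:
                   M          A          B
  Initial      1.819      0.741    0.02779
  Change  6.3055e-04   0.001261  -0.001892
  Equil        1.819     0.7422     0.0259
  solve Keq expr → x = -6.3055e-04; check Q = 1.7340e-05

Q₀ = 4.2639e-06; Q < K (proceeds forward)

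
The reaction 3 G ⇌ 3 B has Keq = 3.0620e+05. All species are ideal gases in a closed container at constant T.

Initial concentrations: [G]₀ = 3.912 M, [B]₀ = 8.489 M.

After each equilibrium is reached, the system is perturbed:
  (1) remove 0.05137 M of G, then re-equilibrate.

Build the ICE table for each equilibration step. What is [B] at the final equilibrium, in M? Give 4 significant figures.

[B]_eq = 12.17 M

Q₀ = 10.22 vs Keq = 3.0620e+05 ⇒ Q<K, forward
Step 1:
                  G         B
  init        3.912     8.489
  Δ          -3.731     3.731
  eq         0.1813     12.22
  solve Keq expr → x = 1.244; check Q = 3.0620e+05
Then remove 0.05137 M of G.
Step 2:
                  G         B
  init       0.1299     12.22
  Δ         0.05062  -0.05062
  eq         0.1805     12.17
  solve Keq expr → x = -0.01687; check Q = 3.0620e+05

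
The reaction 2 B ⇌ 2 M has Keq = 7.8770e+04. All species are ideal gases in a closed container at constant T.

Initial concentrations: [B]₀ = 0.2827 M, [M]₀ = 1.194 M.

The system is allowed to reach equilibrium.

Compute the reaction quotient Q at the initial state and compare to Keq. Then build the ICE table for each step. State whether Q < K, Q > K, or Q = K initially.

Q₀ = 17.84 vs Keq = 7.8770e+04 ⇒ Q<K, forward
Step 1:
                    B           M
  init         0.2827       1.194
  Δ           -0.2775      0.2775
  eq         0.005243       1.471
  solve Keq expr → x = 0.1387; check Q = 7.8770e+04

Q₀ = 17.84; Q < K (proceeds forward)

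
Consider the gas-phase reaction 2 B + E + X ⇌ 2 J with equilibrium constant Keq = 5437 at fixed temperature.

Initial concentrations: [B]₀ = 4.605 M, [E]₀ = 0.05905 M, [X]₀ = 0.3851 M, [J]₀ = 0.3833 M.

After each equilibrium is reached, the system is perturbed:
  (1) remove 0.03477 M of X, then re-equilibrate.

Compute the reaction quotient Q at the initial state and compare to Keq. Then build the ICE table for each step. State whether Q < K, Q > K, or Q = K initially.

Q₀ = 0.3047 vs Keq = 5437 ⇒ Q<K, forward
Step 1:
                  B         E         X         J
  Initial     4.605   0.05905    0.3851    0.3833
  Change    -0.1181  -0.05904  -0.05904    0.1181
  Equil       4.487 7.0436e-06    0.3261    0.5014
  solve Keq expr → x = 0.05904; check Q = 5437
Then remove 0.03477 M of X.
Step 2:
                  B         E         X         J
  Initial     4.487 7.0436e-06    0.2913    0.5014
  Change  1.6814e-06 8.4069e-07 8.4069e-07 -1.6814e-06
  Equil       4.487 7.8843e-06    0.2913    0.5014
  solve Keq expr → x = -8.4069e-07; check Q = 5437

Q₀ = 0.3047; Q < K (proceeds forward)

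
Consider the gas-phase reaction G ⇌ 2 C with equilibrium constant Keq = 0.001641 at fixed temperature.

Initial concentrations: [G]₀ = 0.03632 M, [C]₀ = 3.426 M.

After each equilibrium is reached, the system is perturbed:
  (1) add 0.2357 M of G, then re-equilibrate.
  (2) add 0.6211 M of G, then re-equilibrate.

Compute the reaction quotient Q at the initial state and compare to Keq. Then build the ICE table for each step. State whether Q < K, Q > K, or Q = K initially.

Q₀ = 323.2; Q > K (proceeds reverse)

Q₀ = 323.2 vs Keq = 0.001641 ⇒ Q>K, reverse
Step 1:
                    G           C
  I           0.03632       3.426
  C             1.686      -3.373
  E             1.723     0.05317
  solve Keq expr → x = -1.686; check Q = 0.001641
Then add 0.2357 M of G.
Step 2:
                    G           C
  I             1.958     0.05317
  C         -0.001748    0.003495
  E             1.957     0.05667
  solve Keq expr → x = 0.001748; check Q = 0.001641
Then add 0.6211 M of G.
Step 3:
                    G           C
  I             2.578     0.05667
  C         -0.004161    0.008322
  E             2.574     0.06499
  solve Keq expr → x = 0.004161; check Q = 0.001641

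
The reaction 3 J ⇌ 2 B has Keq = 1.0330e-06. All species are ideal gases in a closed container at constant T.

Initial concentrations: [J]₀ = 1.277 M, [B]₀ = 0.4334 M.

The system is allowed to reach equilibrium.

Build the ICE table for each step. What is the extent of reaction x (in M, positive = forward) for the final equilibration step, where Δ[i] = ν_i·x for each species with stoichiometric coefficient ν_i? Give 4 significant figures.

x = -0.2153 M

Q₀ = 0.0902 vs Keq = 1.0330e-06 ⇒ Q>K, reverse
Step 1:
                  J         B
  Initial     1.277    0.4334
  Change      0.646   -0.4307
  Equil       1.923   0.00271
  solve Keq expr → x = -0.2153; check Q = 1.0330e-06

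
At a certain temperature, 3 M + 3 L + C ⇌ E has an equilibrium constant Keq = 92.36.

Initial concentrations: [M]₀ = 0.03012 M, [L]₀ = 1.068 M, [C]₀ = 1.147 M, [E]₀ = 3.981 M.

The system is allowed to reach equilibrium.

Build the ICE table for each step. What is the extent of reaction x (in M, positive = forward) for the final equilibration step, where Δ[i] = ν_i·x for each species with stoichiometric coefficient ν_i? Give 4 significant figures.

x = -0.07416 M

Q₀ = 1.0427e+05 vs Keq = 92.36 ⇒ Q>K, reverse
Step 1:
                  M         L         C         E
  Initial   0.03012     1.068     1.147     3.981
  Change     0.2225    0.2225   0.07416  -0.07416
  Equil      0.2526      1.29     1.221     3.907
  solve Keq expr → x = -0.07416; check Q = 92.36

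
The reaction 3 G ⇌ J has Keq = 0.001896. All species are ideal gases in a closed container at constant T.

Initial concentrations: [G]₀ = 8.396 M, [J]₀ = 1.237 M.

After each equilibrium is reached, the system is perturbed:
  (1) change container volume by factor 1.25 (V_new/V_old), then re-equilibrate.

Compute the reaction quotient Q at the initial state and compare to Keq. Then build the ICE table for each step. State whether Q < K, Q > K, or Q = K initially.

Q₀ = 0.00209; Q > K (proceeds reverse)

Q₀ = 0.00209 vs Keq = 0.001896 ⇒ Q>K, reverse
Step 1:
                    G           J
  init          8.396       1.237
  Δ            0.1548    -0.05161
  eq            8.551       1.185
  solve Keq expr → x = -0.05161; check Q = 0.001896
Then change container volume by factor 1.25 (V_new/V_old).
Step 2:
                    G           J
  init          6.841      0.9483
  Δ            0.5494     -0.1831
  eq             7.39      0.7652
  solve Keq expr → x = -0.1831; check Q = 0.001896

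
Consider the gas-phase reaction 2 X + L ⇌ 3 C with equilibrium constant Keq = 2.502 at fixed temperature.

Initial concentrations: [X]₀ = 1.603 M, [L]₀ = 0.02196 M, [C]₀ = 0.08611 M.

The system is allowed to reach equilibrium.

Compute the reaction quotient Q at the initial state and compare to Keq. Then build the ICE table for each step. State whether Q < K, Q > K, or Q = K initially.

Q₀ = 0.01132; Q < K (proceeds forward)

Q₀ = 0.01132 vs Keq = 2.502 ⇒ Q<K, forward
Step 1:
                  X         L         C
  I           1.603   0.02196   0.08611
  C         -0.0428   -0.0214   0.06421
  E            1.56 5.5767e-04    0.1503
  solve Keq expr → x = 0.0214; check Q = 2.502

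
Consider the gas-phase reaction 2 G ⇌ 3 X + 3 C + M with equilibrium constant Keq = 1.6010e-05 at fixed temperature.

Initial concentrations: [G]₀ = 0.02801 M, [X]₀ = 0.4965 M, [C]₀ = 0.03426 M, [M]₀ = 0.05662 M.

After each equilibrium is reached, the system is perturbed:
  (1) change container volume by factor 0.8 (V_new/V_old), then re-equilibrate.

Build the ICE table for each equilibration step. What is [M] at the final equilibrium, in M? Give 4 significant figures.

[M]_eq = 0.06159 M

Q₀ = 3.5519e-04 vs Keq = 1.6010e-05 ⇒ Q>K, reverse
Step 1:
                   G          X          C          M
  I          0.02801     0.4965    0.03426    0.05662
  C          0.01179   -0.01768   -0.01768  -0.005895
  E           0.0398     0.4788    0.01658    0.05073
  solve Keq expr → x = -0.005895; check Q = 1.6010e-05
Then change container volume by factor 0.8 (V_new/V_old).
Step 2:
                   G          X          C          M
  I          0.04975     0.5985    0.02072    0.06341
  C         0.003641  -0.005461  -0.005461   -0.00182
  E          0.05339     0.5931    0.01526    0.06159
  solve Keq expr → x = -0.00182; check Q = 1.6010e-05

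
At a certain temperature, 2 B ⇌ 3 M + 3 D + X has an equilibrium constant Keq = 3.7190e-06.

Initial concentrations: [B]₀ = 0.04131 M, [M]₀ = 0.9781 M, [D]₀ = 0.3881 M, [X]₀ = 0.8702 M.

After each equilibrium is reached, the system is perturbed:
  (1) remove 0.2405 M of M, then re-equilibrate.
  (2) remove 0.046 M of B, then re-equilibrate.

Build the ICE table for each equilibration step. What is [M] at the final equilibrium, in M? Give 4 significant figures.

Q₀ = 27.89 vs Keq = 3.7190e-06 ⇒ Q>K, reverse
Step 1:
                  B         M         D         X
  Initial   0.04131    0.9781    0.3881    0.8702
  Change     0.2504   -0.3756   -0.3756   -0.1252
  Equil      0.2917    0.6025   0.01248     0.745
  solve Keq expr → x = -0.1252; check Q = 3.7190e-06
Then remove 0.2405 M of M.
Step 2:
                  B         M         D         X
  Initial    0.2917     0.362   0.01248     0.745
  Change  -0.005069  0.007604  0.007604  0.002535
  Equil      0.2867    0.3696   0.02008    0.7475
  solve Keq expr → x = 0.002535; check Q = 3.7190e-06
Then remove 0.046 M of B.
Step 3:
                  B         M         D         X
  Initial    0.2407    0.3696   0.02008    0.7475
  Change   0.001359 -0.002038 -0.002038 -6.7939e-04
  Equil       0.242    0.3675   0.01804    0.7468
  solve Keq expr → x = -6.7939e-04; check Q = 3.7190e-06

[M]_eq = 0.3675 M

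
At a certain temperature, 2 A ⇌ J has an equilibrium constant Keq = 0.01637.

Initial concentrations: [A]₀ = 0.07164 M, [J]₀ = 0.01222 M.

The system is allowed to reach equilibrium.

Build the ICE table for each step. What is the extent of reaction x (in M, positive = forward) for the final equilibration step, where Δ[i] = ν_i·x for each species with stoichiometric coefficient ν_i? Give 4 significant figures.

Q₀ = 2.381 vs Keq = 0.01637 ⇒ Q>K, reverse
Step 1:
                   A          J
  init       0.07164    0.01222
  Δ          0.02414   -0.01207
  eq         0.09578 1.5017e-04
  solve Keq expr → x = -0.01207; check Q = 0.01637

x = -0.01207 M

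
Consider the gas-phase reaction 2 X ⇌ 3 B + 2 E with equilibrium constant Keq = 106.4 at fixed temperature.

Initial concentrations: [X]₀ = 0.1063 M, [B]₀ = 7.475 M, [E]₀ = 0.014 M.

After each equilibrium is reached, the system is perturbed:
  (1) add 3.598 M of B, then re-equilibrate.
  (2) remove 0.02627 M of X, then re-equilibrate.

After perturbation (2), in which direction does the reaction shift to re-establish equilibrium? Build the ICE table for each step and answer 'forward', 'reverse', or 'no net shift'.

Direction: reverse

Q₀ = 7.245 vs Keq = 106.4 ⇒ Q<K, forward
Step 1:
                    X           B           E
  init         0.1063       7.475       0.014
  Δ          -0.02614     0.03921     0.02614
  eq          0.08016       7.514     0.04014
  solve Keq expr → x = 0.01307; check Q = 106.4
Then add 3.598 M of B.
Step 2:
                    X           B           E
  init        0.08016       11.11     0.04014
  Δ           0.01388    -0.02082    -0.01388
  eq          0.09404       11.09     0.02626
  solve Keq expr → x = -0.006941; check Q = 106.4
Then remove 0.02627 M of X.
Step 3:
                    X           B           E
  init        0.06777       11.09     0.02626
  Δ          0.005716   -0.008574   -0.005716
  eq          0.07349       11.08     0.02054
  solve Keq expr → x = -0.002858; check Q = 106.4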